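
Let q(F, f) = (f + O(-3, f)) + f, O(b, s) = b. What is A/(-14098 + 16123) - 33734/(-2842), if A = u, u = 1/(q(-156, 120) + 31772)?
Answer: 1093289002496/92106697725 ≈ 11.870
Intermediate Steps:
q(F, f) = -3 + 2*f (q(F, f) = (f - 3) + f = (-3 + f) + f = -3 + 2*f)
u = 1/32009 (u = 1/((-3 + 2*120) + 31772) = 1/((-3 + 240) + 31772) = 1/(237 + 31772) = 1/32009 ≈ 3.1241e-5)
A = 1/32009 ≈ 3.1241e-5
A/(-14098 + 16123) - 33734/(-2842) = 1/(32009*(-14098 + 16123)) - 33734/(-2842) = (1/32009)/2025 - 33734*(-1/2842) = (1/32009)*(1/2025) + 16867/1421 = 1/64818225 + 16867/1421 = 1093289002496/92106697725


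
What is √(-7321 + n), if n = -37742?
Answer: 3*I*√5007 ≈ 212.28*I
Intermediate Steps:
√(-7321 + n) = √(-7321 - 37742) = √(-45063) = 3*I*√5007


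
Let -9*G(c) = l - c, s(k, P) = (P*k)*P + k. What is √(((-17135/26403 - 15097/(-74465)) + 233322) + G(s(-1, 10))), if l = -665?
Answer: √902157633681229285324770/1966099395 ≈ 483.10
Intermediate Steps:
s(k, P) = k + k*P² (s(k, P) = k*P² + k = k + k*P²)
G(c) = 665/9 + c/9 (G(c) = -(-665 - c)/9 = 665/9 + c/9)
√(((-17135/26403 - 15097/(-74465)) + 233322) + G(s(-1, 10))) = √(((-17135/26403 - 15097/(-74465)) + 233322) + (665/9 + (-(1 + 10²))/9)) = √(((-17135*1/26403 - 15097*(-1/74465)) + 233322) + (665/9 + (-(1 + 100))/9)) = √(((-17135/26403 + 15097/74465) + 233322) + (665/9 + (-1*101)/9)) = √((-877351684/1966099395 + 233322) + (665/9 + (⅑)*(-101))) = √(458733365688506/1966099395 + (665/9 - 101/9)) = √(458733365688506/1966099395 + 188/3) = √(458856574583926/1966099395) = √902157633681229285324770/1966099395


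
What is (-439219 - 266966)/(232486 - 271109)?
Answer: 706185/38623 ≈ 18.284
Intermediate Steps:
(-439219 - 266966)/(232486 - 271109) = -706185/(-38623) = -706185*(-1/38623) = 706185/38623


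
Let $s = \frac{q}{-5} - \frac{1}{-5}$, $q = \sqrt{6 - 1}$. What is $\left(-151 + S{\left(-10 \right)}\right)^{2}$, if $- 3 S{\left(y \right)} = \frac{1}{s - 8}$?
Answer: $\frac{235677510967}{10342152} + \frac{1144255 \sqrt{5}}{3447384} \approx 22789.0$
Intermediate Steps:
$q = \sqrt{5} \approx 2.2361$
$s = \frac{1}{5} - \frac{\sqrt{5}}{5}$ ($s = \frac{\sqrt{5}}{-5} - \frac{1}{-5} = \sqrt{5} \left(- \frac{1}{5}\right) - - \frac{1}{5} = - \frac{\sqrt{5}}{5} + \frac{1}{5} = \frac{1}{5} - \frac{\sqrt{5}}{5} \approx -0.24721$)
$S{\left(y \right)} = - \frac{1}{3 \left(- \frac{39}{5} - \frac{\sqrt{5}}{5}\right)}$ ($S{\left(y \right)} = - \frac{1}{3 \left(\left(\frac{1}{5} - \frac{\sqrt{5}}{5}\right) - 8\right)} = - \frac{1}{3 \left(- \frac{39}{5} - \frac{\sqrt{5}}{5}\right)}$)
$\left(-151 + S{\left(-10 \right)}\right)^{2} = \left(-151 + \left(\frac{65}{1516} - \frac{5 \sqrt{5}}{4548}\right)\right)^{2} = \left(- \frac{228851}{1516} - \frac{5 \sqrt{5}}{4548}\right)^{2}$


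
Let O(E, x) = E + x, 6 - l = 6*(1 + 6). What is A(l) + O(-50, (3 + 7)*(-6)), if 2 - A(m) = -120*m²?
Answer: 155412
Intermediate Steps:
l = -36 (l = 6 - 6*(1 + 6) = 6 - 6*7 = 6 - 1*42 = 6 - 42 = -36)
A(m) = 2 + 120*m² (A(m) = 2 - (-120)*m² = 2 + 120*m²)
A(l) + O(-50, (3 + 7)*(-6)) = (2 + 120*(-36)²) + (-50 + (3 + 7)*(-6)) = (2 + 120*1296) + (-50 + 10*(-6)) = (2 + 155520) + (-50 - 60) = 155522 - 110 = 155412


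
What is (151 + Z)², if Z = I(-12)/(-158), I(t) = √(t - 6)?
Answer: 284602073/12482 - 453*I*√2/79 ≈ 22801.0 - 8.1093*I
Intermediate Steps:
I(t) = √(-6 + t)
Z = -3*I*√2/158 (Z = √(-6 - 12)/(-158) = √(-18)*(-1/158) = (3*I*√2)*(-1/158) = -3*I*√2/158 ≈ -0.026852*I)
(151 + Z)² = (151 - 3*I*√2/158)²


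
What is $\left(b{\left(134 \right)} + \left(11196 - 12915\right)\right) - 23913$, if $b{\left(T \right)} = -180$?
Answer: $-25812$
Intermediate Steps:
$\left(b{\left(134 \right)} + \left(11196 - 12915\right)\right) - 23913 = \left(-180 + \left(11196 - 12915\right)\right) - 23913 = \left(-180 - 1719\right) - 23913 = -1899 - 23913 = -25812$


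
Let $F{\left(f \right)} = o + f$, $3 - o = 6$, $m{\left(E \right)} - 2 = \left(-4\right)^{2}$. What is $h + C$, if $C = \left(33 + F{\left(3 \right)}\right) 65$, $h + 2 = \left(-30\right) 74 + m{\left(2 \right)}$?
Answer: $-59$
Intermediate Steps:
$m{\left(E \right)} = 18$ ($m{\left(E \right)} = 2 + \left(-4\right)^{2} = 2 + 16 = 18$)
$o = -3$ ($o = 3 - 6 = -3$)
$F{\left(f \right)} = -3 + f$
$h = -2204$ ($h = -2 + \left(\left(-30\right) 74 + 18\right) = -2 + \left(-2220 + 18\right) = -2 - 2202 = -2204$)
$C = 2145$ ($C = \left(33 + \left(-3 + 3\right)\right) 65 = \left(33 + 0\right) 65 = 33 \cdot 65 = 2145$)
$h + C = -2204 + 2145 = -59$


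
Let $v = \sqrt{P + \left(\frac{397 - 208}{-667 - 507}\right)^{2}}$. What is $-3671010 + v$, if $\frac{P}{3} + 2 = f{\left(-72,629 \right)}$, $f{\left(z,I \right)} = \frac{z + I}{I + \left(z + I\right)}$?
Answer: $-3671010 + \frac{3 i \sqrt{245842899689}}{696182} \approx -3.671 \cdot 10^{6} + 2.1366 i$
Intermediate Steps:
$f{\left(z,I \right)} = \frac{I + z}{z + 2 I}$ ($f{\left(z,I \right)} = \frac{I + z}{I + \left(I + z\right)} = \frac{I + z}{z + 2 I}$)
$P = - \frac{5445}{1186}$ ($P = -6 + 3 \frac{629 - 72}{-72 + 2 \cdot 629} = -6 + 3 \frac{1}{-72 + 1258} \cdot 557 = -6 + 3 \cdot \frac{1}{1186} \cdot 557 = -6 + 3 \cdot \frac{557}{1186} = -6 + \frac{1671}{1186} = - \frac{5445}{1186} \approx -4.5911$)
$v = \frac{3 i \sqrt{245842899689}}{696182}$ ($v = \sqrt{- \frac{5445}{1186} + \left(\frac{397 - 208}{-667 - 507}\right)^{2}} = \sqrt{- \frac{5445}{1186} + \left(\frac{189}{-1174}\right)^{2}} = \sqrt{- \frac{5445}{1186} + \left(189 \left(- \frac{1}{1174}\right)\right)^{2}} = \sqrt{- \frac{5445}{1186} + \left(- \frac{189}{1174}\right)^{2}} = \sqrt{- \frac{5445}{1186} + \frac{35721}{1378276}} = \sqrt{- \frac{3731173857}{817317668}} = \frac{3 i \sqrt{245842899689}}{696182} \approx 2.1366 i$)
$-3671010 + v = -3671010 + \frac{3 i \sqrt{245842899689}}{696182}$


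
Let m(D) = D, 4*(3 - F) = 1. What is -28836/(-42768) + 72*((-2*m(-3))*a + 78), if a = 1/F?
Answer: 762137/132 ≈ 5773.8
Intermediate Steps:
F = 11/4 (F = 3 - ¼*1 = 3 - ¼ = 11/4 ≈ 2.7500)
a = 4/11 (a = 1/(11/4) = 4/11 ≈ 0.36364)
-28836/(-42768) + 72*((-2*m(-3))*a + 78) = -28836/(-42768) + 72*(-2*(-3)*(4/11) + 78) = -28836*(-1/42768) + 72*(6*(4/11) + 78) = 89/132 + 72*(24/11 + 78) = 89/132 + 72*(882/11) = 89/132 + 63504/11 = 762137/132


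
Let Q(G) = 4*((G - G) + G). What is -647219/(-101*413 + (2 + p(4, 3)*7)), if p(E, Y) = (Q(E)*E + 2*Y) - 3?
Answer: 647219/41242 ≈ 15.693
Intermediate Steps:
Q(G) = 4*G (Q(G) = 4*(0 + G) = 4*G)
p(E, Y) = -3 + 2*Y + 4*E² (p(E, Y) = ((4*E)*E + 2*Y) - 3 = (4*E² + 2*Y) - 3 = (2*Y + 4*E²) - 3 = -3 + 2*Y + 4*E²)
-647219/(-101*413 + (2 + p(4, 3)*7)) = -647219/(-101*413 + (2 + (-3 + 2*3 + 4*4²)*7)) = -647219/(-41713 + (2 + (-3 + 6 + 4*16)*7)) = -647219/(-41713 + (2 + (-3 + 6 + 64)*7)) = -647219/(-41713 + (2 + 67*7)) = -647219/(-41713 + (2 + 469)) = -647219/(-41713 + 471) = -647219/(-41242) = -647219*(-1/41242) = 647219/41242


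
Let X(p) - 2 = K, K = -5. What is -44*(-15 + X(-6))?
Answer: 792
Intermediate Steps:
X(p) = -3 (X(p) = 2 - 5 = -3)
-44*(-15 + X(-6)) = -44*(-15 - 3) = -44*(-18) = 792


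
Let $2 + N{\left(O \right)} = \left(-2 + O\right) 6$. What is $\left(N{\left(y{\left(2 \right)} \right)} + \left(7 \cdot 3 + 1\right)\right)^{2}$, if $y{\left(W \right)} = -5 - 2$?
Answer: $1156$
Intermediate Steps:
$y{\left(W \right)} = -7$
$N{\left(O \right)} = -14 + 6 O$ ($N{\left(O \right)} = -2 + \left(-2 + O\right) 6 = -2 + \left(-12 + 6 O\right) = -14 + 6 O$)
$\left(N{\left(y{\left(2 \right)} \right)} + \left(7 \cdot 3 + 1\right)\right)^{2} = \left(\left(-14 + 6 \left(-7\right)\right) + \left(7 \cdot 3 + 1\right)\right)^{2} = \left(\left(-14 - 42\right) + \left(21 + 1\right)\right)^{2} = \left(-56 + 22\right)^{2} = \left(-34\right)^{2} = 1156$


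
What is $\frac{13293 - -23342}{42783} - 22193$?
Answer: $- \frac{949446484}{42783} \approx -22192.0$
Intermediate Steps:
$\frac{13293 - -23342}{42783} - 22193 = \left(13293 + 23342\right) \frac{1}{42783} - 22193 = 36635 \cdot \frac{1}{42783} - 22193 = \frac{36635}{42783} - 22193 = - \frac{949446484}{42783}$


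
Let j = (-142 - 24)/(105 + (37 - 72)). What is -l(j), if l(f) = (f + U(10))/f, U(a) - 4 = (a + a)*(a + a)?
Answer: 14057/83 ≈ 169.36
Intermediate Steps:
U(a) = 4 + 4*a**2 (U(a) = 4 + (a + a)*(a + a) = 4 + (2*a)*(2*a) = 4 + 4*a**2)
j = -83/35 (j = -166/(105 - 35) = -166/70 = -166*1/70 = -83/35 ≈ -2.3714)
l(f) = (404 + f)/f (l(f) = (f + (4 + 4*10**2))/f = (f + (4 + 4*100))/f = (f + (4 + 400))/f = (f + 404)/f = (404 + f)/f)
-l(j) = -(404 - 83/35)/(-83/35) = -(-35)*14057/(83*35) = -1*(-14057/83) = 14057/83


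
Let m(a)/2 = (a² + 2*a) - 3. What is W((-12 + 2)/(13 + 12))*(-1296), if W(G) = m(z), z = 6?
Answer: -116640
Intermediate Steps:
m(a) = -6 + 2*a² + 4*a (m(a) = 2*((a² + 2*a) - 3) = 2*(-3 + a² + 2*a) = -6 + 2*a² + 4*a)
W(G) = 90 (W(G) = -6 + 2*6² + 4*6 = -6 + 2*36 + 24 = -6 + 72 + 24 = 90)
W((-12 + 2)/(13 + 12))*(-1296) = 90*(-1296) = -116640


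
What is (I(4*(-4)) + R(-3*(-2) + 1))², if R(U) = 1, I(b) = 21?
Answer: 484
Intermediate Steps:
(I(4*(-4)) + R(-3*(-2) + 1))² = (21 + 1)² = 22² = 484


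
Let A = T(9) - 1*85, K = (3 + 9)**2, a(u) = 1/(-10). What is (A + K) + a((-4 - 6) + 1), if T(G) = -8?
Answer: 509/10 ≈ 50.900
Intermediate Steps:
a(u) = -1/10
K = 144 (K = 12**2 = 144)
A = -93 (A = -8 - 1*85 = -8 - 85 = -93)
(A + K) + a((-4 - 6) + 1) = (-93 + 144) - 1/10 = 51 - 1/10 = 509/10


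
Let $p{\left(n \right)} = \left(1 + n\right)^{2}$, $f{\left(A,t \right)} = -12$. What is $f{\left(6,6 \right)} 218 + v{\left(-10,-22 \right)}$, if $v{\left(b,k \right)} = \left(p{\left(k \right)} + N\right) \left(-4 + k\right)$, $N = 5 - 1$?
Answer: $-14186$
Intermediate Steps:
$N = 4$
$v{\left(b,k \right)} = \left(-4 + k\right) \left(4 + \left(1 + k\right)^{2}\right)$ ($v{\left(b,k \right)} = \left(\left(1 + k\right)^{2} + 4\right) \left(-4 + k\right) = \left(4 + \left(1 + k\right)^{2}\right) \left(-4 + k\right) = \left(-4 + k\right) \left(4 + \left(1 + k\right)^{2}\right)$)
$f{\left(6,6 \right)} 218 + v{\left(-10,-22 \right)} = \left(-12\right) 218 - \left(-46 + 968 + 10648\right) = -2616 - 11570 = -14186$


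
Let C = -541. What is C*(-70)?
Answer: 37870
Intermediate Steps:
C*(-70) = -541*(-70) = 37870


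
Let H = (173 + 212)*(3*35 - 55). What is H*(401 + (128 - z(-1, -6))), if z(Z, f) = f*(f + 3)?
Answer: 9836750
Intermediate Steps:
z(Z, f) = f*(3 + f)
H = 19250 (H = 385*(105 - 55) = 385*50 = 19250)
H*(401 + (128 - z(-1, -6))) = 19250*(401 + (128 - (-6)*(3 - 6))) = 19250*(401 + (128 - (-6)*(-3))) = 19250*(401 + (128 - 1*18)) = 19250*(401 + (128 - 18)) = 19250*(401 + 110) = 19250*511 = 9836750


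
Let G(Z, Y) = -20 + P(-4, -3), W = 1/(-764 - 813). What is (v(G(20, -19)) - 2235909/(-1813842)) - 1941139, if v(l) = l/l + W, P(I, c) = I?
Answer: -1850827860586147/953476278 ≈ -1.9411e+6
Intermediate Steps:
W = -1/1577 (W = 1/(-1577) = -1/1577 ≈ -0.00063412)
G(Z, Y) = -24 (G(Z, Y) = -20 - 4 = -24)
v(l) = 1576/1577 (v(l) = l/l - 1/1577 = 1 - 1/1577 = 1576/1577)
(v(G(20, -19)) - 2235909/(-1813842)) - 1941139 = (1576/1577 - 2235909/(-1813842)) - 1941139 = (1576/1577 - 2235909*(-1/1813842)) - 1941139 = (1576/1577 + 745303/604614) - 1941139 = 2128214495/953476278 - 1941139 = -1850827860586147/953476278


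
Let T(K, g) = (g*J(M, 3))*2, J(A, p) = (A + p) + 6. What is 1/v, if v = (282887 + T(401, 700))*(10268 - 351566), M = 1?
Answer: -1/101326939326 ≈ -9.8691e-12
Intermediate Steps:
J(A, p) = 6 + A + p
T(K, g) = 20*g (T(K, g) = (g*(6 + 1 + 3))*2 = (g*10)*2 = (10*g)*2 = 20*g)
v = -101326939326 (v = (282887 + 20*700)*(10268 - 351566) = (282887 + 14000)*(-341298) = 296887*(-341298) = -101326939326)
1/v = 1/(-101326939326) = -1/101326939326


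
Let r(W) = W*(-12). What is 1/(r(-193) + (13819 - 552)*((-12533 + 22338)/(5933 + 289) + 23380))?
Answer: 6222/1930099759207 ≈ 3.2237e-9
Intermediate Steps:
r(W) = -12*W
1/(r(-193) + (13819 - 552)*((-12533 + 22338)/(5933 + 289) + 23380)) = 1/(-12*(-193) + (13819 - 552)*((-12533 + 22338)/(5933 + 289) + 23380)) = 1/(2316 + 13267*(9805/6222 + 23380)) = 1/(2316 + 13267*(145480165/6222)) = 1/(2316 + 1930085349055/6222) = 1/(1930099759207/6222) = 6222/1930099759207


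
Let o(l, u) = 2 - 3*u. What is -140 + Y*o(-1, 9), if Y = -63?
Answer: 1435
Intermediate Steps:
-140 + Y*o(-1, 9) = -140 - 63*(2 - 3*9) = -140 - 63*(2 - 27) = -140 - 63*(-25) = -140 + 1575 = 1435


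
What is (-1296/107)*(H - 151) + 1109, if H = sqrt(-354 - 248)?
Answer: 314359/107 - 1296*I*sqrt(602)/107 ≈ 2937.9 - 297.18*I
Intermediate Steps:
H = I*sqrt(602) (H = sqrt(-602) = I*sqrt(602) ≈ 24.536*I)
(-1296/107)*(H - 151) + 1109 = (-1296/107)*(I*sqrt(602) - 151) + 1109 = (-1296*1/107)*(-151 + I*sqrt(602)) + 1109 = -1296*(-151 + I*sqrt(602))/107 + 1109 = (195696/107 - 1296*I*sqrt(602)/107) + 1109 = 314359/107 - 1296*I*sqrt(602)/107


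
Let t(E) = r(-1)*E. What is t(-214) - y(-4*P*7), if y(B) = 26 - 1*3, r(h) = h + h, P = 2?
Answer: 405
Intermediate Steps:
r(h) = 2*h
t(E) = -2*E (t(E) = (2*(-1))*E = -2*E)
y(B) = 23 (y(B) = 26 - 3 = 23)
t(-214) - y(-4*P*7) = -2*(-214) - 1*23 = 428 - 23 = 405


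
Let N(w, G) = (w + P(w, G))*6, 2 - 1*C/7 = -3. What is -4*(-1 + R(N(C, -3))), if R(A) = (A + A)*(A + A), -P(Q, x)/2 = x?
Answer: -968252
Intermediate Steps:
C = 35 (C = 14 - 7*(-3) = 14 + 21 = 35)
P(Q, x) = -2*x
N(w, G) = -12*G + 6*w (N(w, G) = (w - 2*G)*6 = -12*G + 6*w)
R(A) = 4*A² (R(A) = (2*A)*(2*A) = 4*A²)
-4*(-1 + R(N(C, -3))) = -4*(-1 + 4*(-12*(-3) + 6*35)²) = -4*(-1 + 4*(36 + 210)²) = -4*(-1 + 4*246²) = -4*(-1 + 4*60516) = -4*(-1 + 242064) = -4*242063 = -968252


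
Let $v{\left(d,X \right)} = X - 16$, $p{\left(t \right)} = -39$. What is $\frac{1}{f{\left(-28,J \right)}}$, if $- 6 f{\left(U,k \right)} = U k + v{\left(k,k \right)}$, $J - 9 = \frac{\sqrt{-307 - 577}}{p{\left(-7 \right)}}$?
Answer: $\frac{20202}{877561} + \frac{108 i \sqrt{221}}{877561} \approx 0.023021 + 0.0018295 i$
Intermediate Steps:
$v{\left(d,X \right)} = -16 + X$ ($v{\left(d,X \right)} = X - 16 = -16 + X$)
$J = 9 - \frac{2 i \sqrt{221}}{39}$ ($J = 9 + \frac{\sqrt{-307 - 577}}{-39} = 9 + \sqrt{-884} \left(- \frac{1}{39}\right) = 9 + 2 i \sqrt{221} \left(- \frac{1}{39}\right) = 9 - \frac{2 i \sqrt{221}}{39} \approx 9.0 - 0.76236 i$)
$f{\left(U,k \right)} = \frac{8}{3} - \frac{k}{6} - \frac{U k}{6}$ ($f{\left(U,k \right)} = - \frac{U k + \left(-16 + k\right)}{6} = - \frac{-16 + k + U k}{6} = \frac{8}{3} - \frac{k}{6} - \frac{U k}{6}$)
$\frac{1}{f{\left(-28,J \right)}} = \frac{1}{\frac{8}{3} - \frac{9 - \frac{2 i \sqrt{221}}{39}}{6} - - \frac{14 \left(9 - \frac{2 i \sqrt{221}}{39}\right)}{3}} = \frac{1}{\frac{8}{3} - \left(\frac{3}{2} - \frac{i \sqrt{221}}{117}\right) + \left(42 - \frac{28 i \sqrt{221}}{117}\right)} = \frac{1}{\frac{259}{6} - \frac{3 i \sqrt{221}}{13}}$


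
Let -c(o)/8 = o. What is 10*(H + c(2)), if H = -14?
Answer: -300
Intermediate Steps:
c(o) = -8*o
10*(H + c(2)) = 10*(-14 - 8*2) = 10*(-14 - 16) = 10*(-30) = -300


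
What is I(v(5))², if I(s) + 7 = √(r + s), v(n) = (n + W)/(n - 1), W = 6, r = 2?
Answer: (14 - √19)²/4 ≈ 23.238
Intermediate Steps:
v(n) = (6 + n)/(-1 + n) (v(n) = (n + 6)/(n - 1) = (6 + n)/(-1 + n))
I(s) = -7 + √(2 + s)
I(v(5))² = (-7 + √(2 + (6 + 5)/(-1 + 5)))² = (-7 + √(2 + 11/4))² = (-7 + √(19/4))² = (-7 + √19/2)²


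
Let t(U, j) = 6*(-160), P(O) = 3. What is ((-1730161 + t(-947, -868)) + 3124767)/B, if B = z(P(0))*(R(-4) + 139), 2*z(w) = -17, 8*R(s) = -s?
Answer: -5574584/4743 ≈ -1175.3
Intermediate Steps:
R(s) = -s/8 (R(s) = (-s)/8 = -s/8)
t(U, j) = -960
z(w) = -17/2 (z(w) = (½)*(-17) = -17/2)
B = -4743/4 (B = -17*(-⅛*(-4) + 139)/2 = -17*(½ + 139)/2 = -17/2*279/2 = -4743/4 ≈ -1185.8)
((-1730161 + t(-947, -868)) + 3124767)/B = ((-1730161 - 960) + 3124767)/(-4743/4) = (-1731121 + 3124767)*(-4/4743) = 1393646*(-4/4743) = -5574584/4743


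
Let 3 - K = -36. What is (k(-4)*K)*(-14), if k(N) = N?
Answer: 2184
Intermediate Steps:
K = 39 (K = 3 - 1*(-36) = 3 + 36 = 39)
(k(-4)*K)*(-14) = -4*39*(-14) = -156*(-14) = 2184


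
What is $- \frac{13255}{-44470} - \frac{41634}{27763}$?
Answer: $- \frac{296693083}{246924122} \approx -1.2016$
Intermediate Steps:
$- \frac{13255}{-44470} - \frac{41634}{27763} = \left(-13255\right) \left(- \frac{1}{44470}\right) - \frac{41634}{27763} = \frac{2651}{8894} - \frac{41634}{27763} = - \frac{296693083}{246924122}$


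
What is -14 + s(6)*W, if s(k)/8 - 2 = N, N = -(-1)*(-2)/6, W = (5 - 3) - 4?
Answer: -122/3 ≈ -40.667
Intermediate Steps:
W = -2 (W = 2 - 4 = -2)
N = -1/3 (N = -1*2*(1/6) = -2*1/6 = -1/3 ≈ -0.33333)
s(k) = 40/3 (s(k) = 16 + 8*(-1/3) = 16 - 8/3 = 40/3)
-14 + s(6)*W = -14 + (40/3)*(-2) = -14 - 80/3 = -122/3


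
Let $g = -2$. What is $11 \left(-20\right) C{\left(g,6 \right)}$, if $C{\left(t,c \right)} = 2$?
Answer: $-440$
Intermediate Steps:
$11 \left(-20\right) C{\left(g,6 \right)} = 11 \left(-20\right) 2 = \left(-220\right) 2 = -440$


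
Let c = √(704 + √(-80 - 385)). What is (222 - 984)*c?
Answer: -762*√(704 + I*√465) ≈ -20221.0 - 309.61*I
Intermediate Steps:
c = √(704 + I*√465) (c = √(704 + √(-465)) = √(704 + I*√465) ≈ 26.536 + 0.4063*I)
(222 - 984)*c = (222 - 984)*√(704 + I*√465) = -762*√(704 + I*√465)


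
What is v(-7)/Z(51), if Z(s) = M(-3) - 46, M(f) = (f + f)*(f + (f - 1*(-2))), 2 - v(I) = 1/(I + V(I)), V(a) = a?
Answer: -29/308 ≈ -0.094156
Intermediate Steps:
v(I) = 2 - 1/(2*I) (v(I) = 2 - 1/(I + I) = 2 - 1/(2*I))
M(f) = 2*f*(2 + 2*f) (M(f) = (2*f)*(f + (f + 2)) = (2*f)*(f + (2 + f)) = (2*f)*(2 + 2*f) = 2*f*(2 + 2*f))
Z(s) = -22 (Z(s) = 4*(-3)*(1 - 3) - 46 = 4*(-3)*(-2) - 46 = 24 - 46 = -22)
v(-7)/Z(51) = (2 - 1/2/(-7))/(-22) = (2 - 1/2*(-1/7))*(-1/22) = (2 + 1/14)*(-1/22) = (29/14)*(-1/22) = -29/308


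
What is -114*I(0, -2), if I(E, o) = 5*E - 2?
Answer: 228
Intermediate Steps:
I(E, o) = -2 + 5*E
-114*I(0, -2) = -114*(-2 + 5*0) = -114*(-2 + 0) = -114*(-2) = 228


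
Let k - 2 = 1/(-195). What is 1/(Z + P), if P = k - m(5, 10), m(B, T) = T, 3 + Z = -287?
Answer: -195/58111 ≈ -0.0033556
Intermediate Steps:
k = 389/195 (k = 2 + 1/(-195) = 2 - 1/195 = 389/195 ≈ 1.9949)
Z = -290 (Z = -3 - 287 = -290)
P = -1561/195 (P = 389/195 - 1*10 = 389/195 - 10 = -1561/195 ≈ -8.0051)
1/(Z + P) = 1/(-290 - 1561/195) = 1/(-58111/195) = -195/58111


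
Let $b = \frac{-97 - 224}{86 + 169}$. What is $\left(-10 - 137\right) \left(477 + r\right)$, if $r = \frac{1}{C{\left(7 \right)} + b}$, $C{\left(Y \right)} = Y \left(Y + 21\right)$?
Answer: $- \frac{1160692302}{16553} \approx -70120.0$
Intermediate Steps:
$C{\left(Y \right)} = Y \left(21 + Y\right)$
$b = - \frac{107}{85}$ ($b = - \frac{321}{255} = \left(-321\right) \frac{1}{255} = - \frac{107}{85} \approx -1.2588$)
$r = \frac{85}{16553}$ ($r = \frac{1}{7 \left(21 + 7\right) - \frac{107}{85}} = \frac{1}{7 \cdot 28 - \frac{107}{85}} = \frac{1}{196 - \frac{107}{85}} = \frac{1}{\frac{16553}{85}} = \frac{85}{16553} \approx 0.005135$)
$\left(-10 - 137\right) \left(477 + r\right) = \left(-10 - 137\right) \left(477 + \frac{85}{16553}\right) = \left(-147\right) \frac{7895866}{16553} = - \frac{1160692302}{16553}$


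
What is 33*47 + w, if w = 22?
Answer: 1573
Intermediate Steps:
33*47 + w = 33*47 + 22 = 1551 + 22 = 1573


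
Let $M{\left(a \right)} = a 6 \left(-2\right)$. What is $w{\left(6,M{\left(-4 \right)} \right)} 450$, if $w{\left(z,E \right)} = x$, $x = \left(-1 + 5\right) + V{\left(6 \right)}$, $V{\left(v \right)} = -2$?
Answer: $900$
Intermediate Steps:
$x = 2$ ($x = \left(-1 + 5\right) - 2 = 4 - 2 = 2$)
$M{\left(a \right)} = - 12 a$ ($M{\left(a \right)} = 6 a \left(-2\right) = - 12 a$)
$w{\left(z,E \right)} = 2$
$w{\left(6,M{\left(-4 \right)} \right)} 450 = 2 \cdot 450 = 900$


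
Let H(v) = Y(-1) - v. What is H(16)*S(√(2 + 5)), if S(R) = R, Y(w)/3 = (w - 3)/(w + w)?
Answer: -10*√7 ≈ -26.458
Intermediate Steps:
Y(w) = 3*(-3 + w)/(2*w) (Y(w) = 3*((w - 3)/(w + w)) = 3*((-3 + w)/((2*w))) = 3*((-3 + w)*(1/(2*w))) = 3*((-3 + w)/(2*w)) = 3*(-3 + w)/(2*w))
H(v) = 6 - v (H(v) = (3/2)*(-3 - 1)/(-1) - v = (3/2)*(-1)*(-4) - v = 6 - v)
H(16)*S(√(2 + 5)) = (6 - 1*16)*√(2 + 5) = (6 - 16)*√7 = -10*√7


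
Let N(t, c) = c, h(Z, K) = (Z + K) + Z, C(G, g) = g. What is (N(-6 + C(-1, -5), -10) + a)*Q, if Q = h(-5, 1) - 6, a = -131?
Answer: 2115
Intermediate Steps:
h(Z, K) = K + 2*Z (h(Z, K) = (K + Z) + Z = K + 2*Z)
Q = -15 (Q = (1 + 2*(-5)) - 6 = (1 - 10) - 6 = -9 - 6 = -15)
(N(-6 + C(-1, -5), -10) + a)*Q = (-10 - 131)*(-15) = -141*(-15) = 2115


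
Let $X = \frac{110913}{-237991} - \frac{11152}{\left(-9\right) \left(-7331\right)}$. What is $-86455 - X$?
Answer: $- \frac{1357541727975536}{15702408189} \approx -86454.0$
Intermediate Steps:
$X = - \frac{9972004459}{15702408189}$ ($X = 110913 \left(- \frac{1}{237991}\right) - \frac{11152}{65979} = - \frac{110913}{237991} - \frac{11152}{65979} = - \frac{9972004459}{15702408189} \approx -0.63506$)
$-86455 - X = -86455 - - \frac{9972004459}{15702408189} = -86455 + \frac{9972004459}{15702408189} = - \frac{1357541727975536}{15702408189}$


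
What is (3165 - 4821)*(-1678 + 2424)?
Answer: -1235376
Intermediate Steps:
(3165 - 4821)*(-1678 + 2424) = -1656*746 = -1235376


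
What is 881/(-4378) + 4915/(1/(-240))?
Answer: -5164289681/4378 ≈ -1.1796e+6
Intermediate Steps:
881/(-4378) + 4915/(1/(-240)) = 881*(-1/4378) + 4915/(-1/240) = -881/4378 + 4915*(-240) = -881/4378 - 1179600 = -5164289681/4378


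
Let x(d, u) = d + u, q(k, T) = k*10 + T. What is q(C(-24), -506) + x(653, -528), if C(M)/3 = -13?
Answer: -771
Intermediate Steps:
C(M) = -39 (C(M) = 3*(-13) = -39)
q(k, T) = T + 10*k (q(k, T) = 10*k + T = T + 10*k)
q(C(-24), -506) + x(653, -528) = (-506 + 10*(-39)) + (653 - 528) = (-506 - 390) + 125 = -896 + 125 = -771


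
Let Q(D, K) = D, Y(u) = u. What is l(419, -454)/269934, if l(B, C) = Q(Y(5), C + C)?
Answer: 5/269934 ≈ 1.8523e-5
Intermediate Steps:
l(B, C) = 5
l(419, -454)/269934 = 5/269934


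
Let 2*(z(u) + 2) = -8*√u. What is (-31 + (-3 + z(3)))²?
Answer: 1344 + 288*√3 ≈ 1842.8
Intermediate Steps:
z(u) = -2 - 4*√u (z(u) = -2 + (-8*√u)/2 = -2 - 4*√u)
(-31 + (-3 + z(3)))² = (-31 + (-3 + (-2 - 4*√3)))² = (-31 + (-5 - 4*√3))² = (-36 - 4*√3)²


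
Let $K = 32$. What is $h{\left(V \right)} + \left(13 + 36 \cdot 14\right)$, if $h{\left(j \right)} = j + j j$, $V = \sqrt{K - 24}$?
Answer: $525 + 2 \sqrt{2} \approx 527.83$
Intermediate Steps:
$V = 2 \sqrt{2}$ ($V = \sqrt{32 - 24} = \sqrt{8} = 2 \sqrt{2} \approx 2.8284$)
$h{\left(j \right)} = j + j^{2}$
$h{\left(V \right)} + \left(13 + 36 \cdot 14\right) = 2 \sqrt{2} \left(1 + 2 \sqrt{2}\right) + \left(13 + 36 \cdot 14\right) = 2 \sqrt{2} \left(1 + 2 \sqrt{2}\right) + \left(13 + 504\right) = 2 \sqrt{2} \left(1 + 2 \sqrt{2}\right) + 517 = 517 + 2 \sqrt{2} \left(1 + 2 \sqrt{2}\right)$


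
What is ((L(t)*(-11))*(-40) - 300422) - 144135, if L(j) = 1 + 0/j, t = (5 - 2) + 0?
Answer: -444117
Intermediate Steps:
t = 3 (t = 3 + 0 = 3)
L(j) = 1 (L(j) = 1 + 0 = 1)
((L(t)*(-11))*(-40) - 300422) - 144135 = ((1*(-11))*(-40) - 300422) - 144135 = (-11*(-40) - 300422) - 144135 = (440 - 300422) - 144135 = -299982 - 144135 = -444117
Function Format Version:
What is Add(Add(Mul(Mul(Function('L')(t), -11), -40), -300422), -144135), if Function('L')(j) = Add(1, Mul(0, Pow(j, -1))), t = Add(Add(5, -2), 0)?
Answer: -444117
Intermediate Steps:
t = 3 (t = Add(3, 0) = 3)
Function('L')(j) = 1 (Function('L')(j) = Add(1, 0) = 1)
Add(Add(Mul(Mul(Function('L')(t), -11), -40), -300422), -144135) = Add(Add(Mul(Mul(1, -11), -40), -300422), -144135) = Add(Add(Mul(-11, -40), -300422), -144135) = Add(Add(440, -300422), -144135) = Add(-299982, -144135) = -444117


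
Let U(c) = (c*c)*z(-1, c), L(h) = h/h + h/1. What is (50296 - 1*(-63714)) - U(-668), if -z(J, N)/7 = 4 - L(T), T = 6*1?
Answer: -9256694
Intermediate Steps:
T = 6
L(h) = 1 + h (L(h) = 1 + h*1 = 1 + h)
z(J, N) = 21 (z(J, N) = -7*(4 - (1 + 6)) = -7*(4 - 1*7) = -7*(4 - 7) = -7*(-3) = 21)
U(c) = 21*c**2 (U(c) = (c*c)*21 = c**2*21 = 21*c**2)
(50296 - 1*(-63714)) - U(-668) = (50296 - 1*(-63714)) - 21*(-668)**2 = (50296 + 63714) - 21*446224 = 114010 - 1*9370704 = 114010 - 9370704 = -9256694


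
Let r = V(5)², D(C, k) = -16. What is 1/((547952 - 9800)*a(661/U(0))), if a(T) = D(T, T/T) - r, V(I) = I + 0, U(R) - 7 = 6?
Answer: -1/22064232 ≈ -4.5322e-8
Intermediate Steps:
U(R) = 13 (U(R) = 7 + 6 = 13)
V(I) = I
r = 25 (r = 5² = 25)
a(T) = -41 (a(T) = -16 - 1*25 = -16 - 25 = -41)
1/((547952 - 9800)*a(661/U(0))) = 1/((547952 - 9800)*(-41)) = -1/41/538152 = (1/538152)*(-1/41) = -1/22064232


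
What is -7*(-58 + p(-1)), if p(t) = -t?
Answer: 399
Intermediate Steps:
-7*(-58 + p(-1)) = -7*(-58 - 1*(-1)) = -7*(-58 + 1) = -7*(-57) = 399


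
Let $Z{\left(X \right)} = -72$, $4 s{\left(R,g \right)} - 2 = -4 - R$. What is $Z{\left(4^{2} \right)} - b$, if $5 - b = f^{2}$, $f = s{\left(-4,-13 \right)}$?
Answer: $- \frac{307}{4} \approx -76.75$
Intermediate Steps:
$s{\left(R,g \right)} = - \frac{1}{2} - \frac{R}{4}$ ($s{\left(R,g \right)} = \frac{1}{2} + \frac{-4 - R}{4} = \frac{1}{2} - \left(1 + \frac{R}{4}\right) = - \frac{1}{2} - \frac{R}{4}$)
$f = \frac{1}{2}$ ($f = - \frac{1}{2} - -1 = - \frac{1}{2} + 1 = \frac{1}{2} \approx 0.5$)
$b = \frac{19}{4}$ ($b = 5 - \left(\frac{1}{2}\right)^{2} = 5 - \frac{1}{4} = \frac{19}{4} \approx 4.75$)
$Z{\left(4^{2} \right)} - b = -72 - \frac{19}{4} = - \frac{307}{4}$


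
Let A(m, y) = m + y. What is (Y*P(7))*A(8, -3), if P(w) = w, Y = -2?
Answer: -70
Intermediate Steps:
(Y*P(7))*A(8, -3) = (-2*7)*(8 - 3) = -14*5 = -70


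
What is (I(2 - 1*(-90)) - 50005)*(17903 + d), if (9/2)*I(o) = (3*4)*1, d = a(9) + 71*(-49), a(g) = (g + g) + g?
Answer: -722583719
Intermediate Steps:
a(g) = 3*g (a(g) = 2*g + g = 3*g)
d = -3452 (d = 3*9 + 71*(-49) = 27 - 3479 = -3452)
I(o) = 8/3 (I(o) = 2*((3*4)*1)/9 = 2*(12*1)/9 = (2/9)*12 = 8/3)
(I(2 - 1*(-90)) - 50005)*(17903 + d) = (8/3 - 50005)*(17903 - 3452) = -150007/3*14451 = -722583719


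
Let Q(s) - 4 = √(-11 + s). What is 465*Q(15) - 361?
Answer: 2429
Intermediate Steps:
Q(s) = 4 + √(-11 + s)
465*Q(15) - 361 = 465*(4 + √(-11 + 15)) - 361 = 465*(4 + √4) - 361 = 465*(4 + 2) - 361 = 465*6 - 361 = 2790 - 361 = 2429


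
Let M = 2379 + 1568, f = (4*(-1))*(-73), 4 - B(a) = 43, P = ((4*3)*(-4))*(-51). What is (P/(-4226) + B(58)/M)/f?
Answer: -4913535/2435283212 ≈ -0.0020176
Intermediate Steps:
P = 2448 (P = (12*(-4))*(-51) = -48*(-51) = 2448)
B(a) = -39 (B(a) = 4 - 1*43 = 4 - 43 = -39)
f = 292 (f = -4*(-73) = 292)
M = 3947
(P/(-4226) + B(58)/M)/f = (2448/(-4226) - 39/3947)/292 = (2448*(-1/4226) - 39*1/3947)*(1/292) = (-1224/2113 - 39/3947)*(1/292) = -4913535/8340011*1/292 = -4913535/2435283212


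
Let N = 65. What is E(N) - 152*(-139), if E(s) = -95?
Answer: 21033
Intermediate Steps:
E(N) - 152*(-139) = -95 - 152*(-139) = -95 - 1*(-21128) = -95 + 21128 = 21033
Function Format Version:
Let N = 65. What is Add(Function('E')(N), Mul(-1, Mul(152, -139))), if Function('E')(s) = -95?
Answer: 21033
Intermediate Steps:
Add(Function('E')(N), Mul(-1, Mul(152, -139))) = Add(-95, Mul(-1, Mul(152, -139))) = Add(-95, Mul(-1, -21128)) = Add(-95, 21128) = 21033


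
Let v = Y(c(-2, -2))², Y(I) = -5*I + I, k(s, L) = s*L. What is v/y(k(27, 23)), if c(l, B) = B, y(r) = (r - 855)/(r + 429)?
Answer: -11200/39 ≈ -287.18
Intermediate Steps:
k(s, L) = L*s
y(r) = (-855 + r)/(429 + r)
Y(I) = -4*I
v = 64 (v = (-4*(-2))² = 8² = 64)
v/y(k(27, 23)) = 64/(((-855 + 23*27)/(429 + 23*27))) = 64/(((-855 + 621)/(429 + 621))) = 64/((-234/1050)) = 64/(((1/1050)*(-234))) = 64/(-39/175) = 64*(-175/39) = -11200/39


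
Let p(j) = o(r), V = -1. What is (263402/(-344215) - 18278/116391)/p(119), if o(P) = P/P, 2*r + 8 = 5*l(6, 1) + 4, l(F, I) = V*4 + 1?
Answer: -36949183952/40063528065 ≈ -0.92227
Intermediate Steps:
l(F, I) = -3 (l(F, I) = -1*4 + 1 = -4 + 1 = -3)
r = -19/2 (r = -4 + (5*(-3) + 4)/2 = -4 + (-15 + 4)/2 = -4 + (1/2)*(-11) = -4 - 11/2 = -19/2 ≈ -9.5000)
o(P) = 1
p(j) = 1
(263402/(-344215) - 18278/116391)/p(119) = (263402/(-344215) - 18278/116391)/1 = (263402*(-1/344215) - 18278*1/116391)*1 = (-263402/344215 - 18278/116391)*1 = -36949183952/40063528065*1 = -36949183952/40063528065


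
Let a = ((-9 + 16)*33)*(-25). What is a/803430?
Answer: -385/53562 ≈ -0.0071879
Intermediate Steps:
a = -5775 (a = (7*33)*(-25) = 231*(-25) = -5775)
a/803430 = -5775/803430 = -5775*1/803430 = -385/53562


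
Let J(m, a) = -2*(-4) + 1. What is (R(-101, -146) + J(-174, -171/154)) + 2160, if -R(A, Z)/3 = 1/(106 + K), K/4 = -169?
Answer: 412111/190 ≈ 2169.0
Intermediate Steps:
K = -676 (K = 4*(-169) = -676)
J(m, a) = 9 (J(m, a) = 8 + 1 = 9)
R(A, Z) = 1/190 (R(A, Z) = -3/(106 - 676) = -3/(-570) = -3*(-1/570) = 1/190)
(R(-101, -146) + J(-174, -171/154)) + 2160 = (1/190 + 9) + 2160 = 1711/190 + 2160 = 412111/190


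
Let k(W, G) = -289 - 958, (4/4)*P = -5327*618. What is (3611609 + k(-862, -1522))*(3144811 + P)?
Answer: -531716063550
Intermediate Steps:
P = -3292086 (P = -5327*618 = -3292086)
k(W, G) = -1247
(3611609 + k(-862, -1522))*(3144811 + P) = (3611609 - 1247)*(3144811 - 3292086) = 3610362*(-147275) = -531716063550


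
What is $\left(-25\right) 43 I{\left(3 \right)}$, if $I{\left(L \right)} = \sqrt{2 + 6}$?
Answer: $- 2150 \sqrt{2} \approx -3040.6$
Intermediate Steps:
$I{\left(L \right)} = 2 \sqrt{2}$ ($I{\left(L \right)} = \sqrt{8} = 2 \sqrt{2}$)
$\left(-25\right) 43 I{\left(3 \right)} = \left(-25\right) 43 \cdot 2 \sqrt{2} = - 1075 \cdot 2 \sqrt{2} = - 2150 \sqrt{2}$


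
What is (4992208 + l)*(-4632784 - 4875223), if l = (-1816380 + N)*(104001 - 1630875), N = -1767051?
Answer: -52022609781672534314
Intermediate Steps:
l = 5471447624694 (l = (-1816380 - 1767051)*(104001 - 1630875) = -3583431*(-1526874) = 5471447624694)
(4992208 + l)*(-4632784 - 4875223) = (4992208 + 5471447624694)*(-4632784 - 4875223) = 5471452616902*(-9508007) = -52022609781672534314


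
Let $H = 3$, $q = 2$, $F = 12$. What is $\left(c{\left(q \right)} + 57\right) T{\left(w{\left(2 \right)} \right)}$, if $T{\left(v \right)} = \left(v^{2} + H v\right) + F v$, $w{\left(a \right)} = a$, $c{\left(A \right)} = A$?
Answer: $2006$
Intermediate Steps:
$T{\left(v \right)} = v^{2} + 15 v$ ($T{\left(v \right)} = \left(v^{2} + 3 v\right) + 12 v = v^{2} + 15 v$)
$\left(c{\left(q \right)} + 57\right) T{\left(w{\left(2 \right)} \right)} = \left(2 + 57\right) 2 \left(15 + 2\right) = 59 \cdot 2 \cdot 17 = 59 \cdot 34 = 2006$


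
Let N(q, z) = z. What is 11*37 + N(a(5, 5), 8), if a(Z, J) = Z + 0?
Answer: 415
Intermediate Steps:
a(Z, J) = Z
11*37 + N(a(5, 5), 8) = 11*37 + 8 = 407 + 8 = 415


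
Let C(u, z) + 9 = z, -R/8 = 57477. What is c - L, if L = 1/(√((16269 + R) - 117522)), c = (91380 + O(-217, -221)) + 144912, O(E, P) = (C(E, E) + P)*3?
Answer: 234951 + I*√62341/187023 ≈ 2.3495e+5 + 0.001335*I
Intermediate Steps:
R = -459816 (R = -8*57477 = -459816)
C(u, z) = -9 + z
O(E, P) = -27 + 3*E + 3*P (O(E, P) = ((-9 + E) + P)*3 = (-9 + E + P)*3 = -27 + 3*E + 3*P)
c = 234951 (c = (91380 + (-27 + 3*(-217) + 3*(-221))) + 144912 = (91380 + (-27 - 651 - 663)) + 144912 = (91380 - 1341) + 144912 = 90039 + 144912 = 234951)
L = -I*√62341/187023 (L = 1/(√((16269 - 459816) - 117522)) = 1/(√(-443547 - 117522)) = 1/(√(-561069)) = 1/(3*I*√62341) = -I*√62341/187023 ≈ -0.001335*I)
c - L = 234951 - (-1)*I*√62341/187023 = 234951 + I*√62341/187023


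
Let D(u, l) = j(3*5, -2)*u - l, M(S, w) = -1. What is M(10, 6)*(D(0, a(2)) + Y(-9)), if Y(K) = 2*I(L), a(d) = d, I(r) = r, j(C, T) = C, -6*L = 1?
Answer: 7/3 ≈ 2.3333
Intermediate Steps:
L = -1/6 (L = -1/6*1 = -1/6 ≈ -0.16667)
Y(K) = -1/3 (Y(K) = 2*(-1/6) = -1/3)
D(u, l) = -l + 15*u (D(u, l) = (3*5)*u - l = 15*u - l = -l + 15*u)
M(10, 6)*(D(0, a(2)) + Y(-9)) = -((-1*2 + 15*0) - 1/3) = -((-2 + 0) - 1/3) = -(-2 - 1/3) = -1*(-7/3) = 7/3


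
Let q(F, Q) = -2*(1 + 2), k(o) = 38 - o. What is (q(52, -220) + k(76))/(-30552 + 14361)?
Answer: 44/16191 ≈ 0.0027176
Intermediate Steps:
q(F, Q) = -6 (q(F, Q) = -2*3 = -6)
(q(52, -220) + k(76))/(-30552 + 14361) = (-6 + (38 - 1*76))/(-30552 + 14361) = (-6 + (38 - 76))/(-16191) = (-6 - 38)*(-1/16191) = -44*(-1/16191) = 44/16191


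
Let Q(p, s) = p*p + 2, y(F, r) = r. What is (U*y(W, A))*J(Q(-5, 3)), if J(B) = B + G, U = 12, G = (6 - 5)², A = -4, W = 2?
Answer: -1344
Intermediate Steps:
G = 1 (G = 1² = 1)
Q(p, s) = 2 + p² (Q(p, s) = p² + 2 = 2 + p²)
J(B) = 1 + B (J(B) = B + 1 = 1 + B)
(U*y(W, A))*J(Q(-5, 3)) = (12*(-4))*(1 + (2 + (-5)²)) = -48*(1 + (2 + 25)) = -48*(1 + 27) = -48*28 = -1344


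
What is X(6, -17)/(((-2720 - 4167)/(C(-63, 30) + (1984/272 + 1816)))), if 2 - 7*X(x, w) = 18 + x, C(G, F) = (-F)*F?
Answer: 345312/819553 ≈ 0.42134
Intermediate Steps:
C(G, F) = -F²
X(x, w) = -16/7 - x/7 (X(x, w) = 2/7 - (18 + x)/7 = 2/7 + (-18/7 - x/7) = -16/7 - x/7)
X(6, -17)/(((-2720 - 4167)/(C(-63, 30) + (1984/272 + 1816)))) = (-16/7 - ⅐*6)/(((-2720 - 4167)/(-1*30² + (1984/272 + 1816)))) = (-16/7 - 6/7)/((-6887/(-1*900 + (1984*(1/272) + 1816)))) = -22/(7*((-6887/(-900 + (124/17 + 1816))))) = -22/(7*((-6887/(-900 + 30996/17)))) = -22/(7*((-6887/15696/17))) = -22/(7*((-6887*17/15696))) = -22/(7*(-117079/15696)) = -22/7*(-15696/117079) = 345312/819553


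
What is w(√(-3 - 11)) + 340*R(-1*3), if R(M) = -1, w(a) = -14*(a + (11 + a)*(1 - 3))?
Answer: -32 + 14*I*√14 ≈ -32.0 + 52.383*I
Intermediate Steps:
w(a) = 308 + 14*a (w(a) = -14*(a + (11 + a)*(-2)) = -14*(a + (-22 - 2*a)) = -14*(-22 - a) = 308 + 14*a)
w(√(-3 - 11)) + 340*R(-1*3) = (308 + 14*√(-3 - 11)) + 340*(-1) = (308 + 14*√(-14)) - 340 = (308 + 14*(I*√14)) - 340 = (308 + 14*I*√14) - 340 = -32 + 14*I*√14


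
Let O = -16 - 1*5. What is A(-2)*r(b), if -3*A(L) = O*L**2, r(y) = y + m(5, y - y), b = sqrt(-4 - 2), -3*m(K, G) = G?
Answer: 28*I*sqrt(6) ≈ 68.586*I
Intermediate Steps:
m(K, G) = -G/3
O = -21 (O = -16 - 5 = -21)
b = I*sqrt(6) (b = sqrt(-6) = I*sqrt(6) ≈ 2.4495*I)
r(y) = y (r(y) = y - (y - y)/3 = y - 1/3*0 = y + 0 = y)
A(L) = 7*L**2 (A(L) = -(-7)*L**2 = 7*L**2)
A(-2)*r(b) = (7*(-2)**2)*(I*sqrt(6)) = (7*4)*(I*sqrt(6)) = 28*(I*sqrt(6)) = 28*I*sqrt(6)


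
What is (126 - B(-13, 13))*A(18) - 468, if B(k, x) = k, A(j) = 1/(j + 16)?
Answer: -15773/34 ≈ -463.91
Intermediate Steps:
A(j) = 1/(16 + j)
(126 - B(-13, 13))*A(18) - 468 = (126 - 1*(-13))/(16 + 18) - 468 = (126 + 13)/34 - 468 = 139*(1/34) - 468 = 139/34 - 468 = -15773/34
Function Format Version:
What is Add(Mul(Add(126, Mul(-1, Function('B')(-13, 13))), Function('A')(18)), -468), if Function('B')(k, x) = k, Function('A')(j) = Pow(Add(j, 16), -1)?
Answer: Rational(-15773, 34) ≈ -463.91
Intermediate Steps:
Function('A')(j) = Pow(Add(16, j), -1)
Add(Mul(Add(126, Mul(-1, Function('B')(-13, 13))), Function('A')(18)), -468) = Add(Mul(Add(126, Mul(-1, -13)), Pow(Add(16, 18), -1)), -468) = Add(Mul(Add(126, 13), Pow(34, -1)), -468) = Add(Mul(139, Rational(1, 34)), -468) = Add(Rational(139, 34), -468) = Rational(-15773, 34)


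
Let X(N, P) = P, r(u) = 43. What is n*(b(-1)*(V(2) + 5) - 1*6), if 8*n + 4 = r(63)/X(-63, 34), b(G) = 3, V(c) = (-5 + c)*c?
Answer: 837/272 ≈ 3.0772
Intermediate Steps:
V(c) = c*(-5 + c)
n = -93/272 (n = -½ + (43/34)/8 = -½ + (43*(1/34))/8 = -½ + (⅛)*(43/34) = -½ + 43/272 = -93/272 ≈ -0.34191)
n*(b(-1)*(V(2) + 5) - 1*6) = -93*(3*(2*(-5 + 2) + 5) - 1*6)/272 = -93*(3*(2*(-3) + 5) - 6)/272 = -93*(3*(-6 + 5) - 6)/272 = -93*(3*(-1) - 6)/272 = -93*(-3 - 6)/272 = -93/272*(-9) = 837/272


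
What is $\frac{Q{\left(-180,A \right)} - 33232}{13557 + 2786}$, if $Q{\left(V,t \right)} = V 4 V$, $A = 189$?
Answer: $\frac{96368}{16343} \approx 5.8966$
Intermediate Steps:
$Q{\left(V,t \right)} = 4 V^{2}$ ($Q{\left(V,t \right)} = 4 V V = 4 V^{2}$)
$\frac{Q{\left(-180,A \right)} - 33232}{13557 + 2786} = \frac{4 \left(-180\right)^{2} - 33232}{13557 + 2786} = \frac{4 \cdot 32400 - 33232}{16343} = \left(129600 - 33232\right) \frac{1}{16343} = 96368 \cdot \frac{1}{16343} = \frac{96368}{16343}$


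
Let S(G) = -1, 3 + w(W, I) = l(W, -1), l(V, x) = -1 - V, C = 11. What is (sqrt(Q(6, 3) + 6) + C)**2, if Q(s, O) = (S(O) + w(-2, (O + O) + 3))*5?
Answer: 112 + 66*I ≈ 112.0 + 66.0*I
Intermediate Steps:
w(W, I) = -4 - W (w(W, I) = -3 + (-1 - W) = -4 - W)
Q(s, O) = -15 (Q(s, O) = (-1 + (-4 - 1*(-2)))*5 = (-1 + (-4 + 2))*5 = (-1 - 2)*5 = -3*5 = -15)
(sqrt(Q(6, 3) + 6) + C)**2 = (sqrt(-15 + 6) + 11)**2 = (sqrt(-9) + 11)**2 = (3*I + 11)**2 = (11 + 3*I)**2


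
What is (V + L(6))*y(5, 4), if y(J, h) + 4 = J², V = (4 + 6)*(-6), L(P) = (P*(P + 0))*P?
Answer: 3276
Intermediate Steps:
L(P) = P³ (L(P) = (P*P)*P = P²*P = P³)
V = -60 (V = 10*(-6) = -60)
y(J, h) = -4 + J²
(V + L(6))*y(5, 4) = (-60 + 6³)*(-4 + 5²) = (-60 + 216)*(-4 + 25) = 156*21 = 3276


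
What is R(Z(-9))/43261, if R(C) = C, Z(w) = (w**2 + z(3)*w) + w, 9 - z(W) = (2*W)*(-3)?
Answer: -171/43261 ≈ -0.0039527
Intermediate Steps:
z(W) = 9 + 6*W (z(W) = 9 - 2*W*(-3) = 9 - (-6)*W = 9 + 6*W)
Z(w) = w**2 + 28*w (Z(w) = (w**2 + (9 + 6*3)*w) + w = (w**2 + (9 + 18)*w) + w = (w**2 + 27*w) + w = w**2 + 28*w)
R(Z(-9))/43261 = -9*(28 - 9)/43261 = -9*19*(1/43261) = -171*1/43261 = -171/43261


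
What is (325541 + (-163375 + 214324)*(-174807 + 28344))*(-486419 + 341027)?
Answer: 1084888620265632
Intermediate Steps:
(325541 + (-163375 + 214324)*(-174807 + 28344))*(-486419 + 341027) = (325541 + 50949*(-146463))*(-145392) = (325541 - 7462143387)*(-145392) = -7461817846*(-145392) = 1084888620265632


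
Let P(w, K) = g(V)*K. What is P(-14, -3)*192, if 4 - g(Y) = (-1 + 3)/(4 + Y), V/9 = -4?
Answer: -2340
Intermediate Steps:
V = -36 (V = 9*(-4) = -36)
g(Y) = 4 - 2/(4 + Y) (g(Y) = 4 - (-1 + 3)/(4 + Y) = 4 - 2/(4 + Y))
P(w, K) = 65*K/16 (P(w, K) = (2*(7 + 2*(-36))/(4 - 36))*K = (2*(7 - 72)/(-32))*K = (2*(-1/32)*(-65))*K = 65*K/16)
P(-14, -3)*192 = ((65/16)*(-3))*192 = -195/16*192 = -2340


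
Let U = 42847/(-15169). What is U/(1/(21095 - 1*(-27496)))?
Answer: -297425511/2167 ≈ -1.3725e+5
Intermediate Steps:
U = -6121/2167 (U = 42847*(-1/15169) = -6121/2167 ≈ -2.8246)
U/(1/(21095 - 1*(-27496))) = -6121/(2167*(1/(21095 - 1*(-27496)))) = -6121/(2167*(1/(21095 + 27496))) = -6121/(2167*(1/48591)) = -6121/(2167*1/48591) = -6121/2167*48591 = -297425511/2167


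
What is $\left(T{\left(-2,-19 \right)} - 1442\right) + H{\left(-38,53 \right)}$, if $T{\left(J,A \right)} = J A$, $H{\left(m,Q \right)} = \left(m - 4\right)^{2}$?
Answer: $360$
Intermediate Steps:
$H{\left(m,Q \right)} = \left(-4 + m\right)^{2}$
$T{\left(J,A \right)} = A J$
$\left(T{\left(-2,-19 \right)} - 1442\right) + H{\left(-38,53 \right)} = \left(\left(-19\right) \left(-2\right) - 1442\right) + \left(-4 - 38\right)^{2} = \left(38 - 1442\right) + \left(-42\right)^{2} = -1404 + 1764 = 360$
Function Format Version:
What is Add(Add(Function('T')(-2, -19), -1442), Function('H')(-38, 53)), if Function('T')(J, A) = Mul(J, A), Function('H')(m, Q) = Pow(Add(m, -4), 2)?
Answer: 360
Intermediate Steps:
Function('H')(m, Q) = Pow(Add(-4, m), 2)
Function('T')(J, A) = Mul(A, J)
Add(Add(Function('T')(-2, -19), -1442), Function('H')(-38, 53)) = Add(Add(Mul(-19, -2), -1442), Pow(Add(-4, -38), 2)) = Add(Add(38, -1442), Pow(-42, 2)) = Add(-1404, 1764) = 360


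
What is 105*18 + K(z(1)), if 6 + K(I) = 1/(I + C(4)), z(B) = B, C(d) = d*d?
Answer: 32029/17 ≈ 1884.1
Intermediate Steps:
C(d) = d**2
K(I) = -6 + 1/(16 + I) (K(I) = -6 + 1/(I + 4**2) = -6 + 1/(I + 16) = -6 + 1/(16 + I))
105*18 + K(z(1)) = 105*18 + (-95 - 6*1)/(16 + 1) = 1890 + (-95 - 6)/17 = 1890 + (1/17)*(-101) = 1890 - 101/17 = 32029/17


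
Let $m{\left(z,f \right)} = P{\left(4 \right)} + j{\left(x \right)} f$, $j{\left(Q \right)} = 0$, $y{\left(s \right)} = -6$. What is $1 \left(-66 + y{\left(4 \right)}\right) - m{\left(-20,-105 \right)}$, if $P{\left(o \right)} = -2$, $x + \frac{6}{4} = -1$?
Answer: $-70$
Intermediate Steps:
$x = - \frac{5}{2}$ ($x = - \frac{3}{2} - 1 = - \frac{5}{2} \approx -2.5$)
$m{\left(z,f \right)} = -2$ ($m{\left(z,f \right)} = -2 + 0 f = -2 + 0 = -2$)
$1 \left(-66 + y{\left(4 \right)}\right) - m{\left(-20,-105 \right)} = 1 \left(-66 - 6\right) - -2 = 1 \left(-72\right) + 2 = -72 + 2 = -70$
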